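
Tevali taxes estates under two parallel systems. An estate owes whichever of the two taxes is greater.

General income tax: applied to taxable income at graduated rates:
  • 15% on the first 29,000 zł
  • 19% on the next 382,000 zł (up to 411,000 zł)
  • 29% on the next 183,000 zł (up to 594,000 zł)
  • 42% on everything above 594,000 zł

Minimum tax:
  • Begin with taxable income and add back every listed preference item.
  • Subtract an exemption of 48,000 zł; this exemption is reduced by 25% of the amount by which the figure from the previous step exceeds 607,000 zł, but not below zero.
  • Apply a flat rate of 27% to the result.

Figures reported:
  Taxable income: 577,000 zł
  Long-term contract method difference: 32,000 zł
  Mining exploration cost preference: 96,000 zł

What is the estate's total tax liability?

Minimum tax:
  Adjusted income: 577,000 zł + 32,000 zł + 96,000 zł = 705,000 zł
  Exemption: 48,000 zł − 25% × (705,000 zł − 607,000 zł) = 48,000 zł − 24,500 zł = 23,500 zł
  Base: 705,000 zł − 23,500 zł = 681,500 zł
  681,500 zł × 27% = 184,005 zł

General income tax:
  29,000 zł × 15% = 4,350 zł
  382,000 zł × 19% = 72,580 zł
  166,000 zł × 29% = 48,140 zł
  → 125,070 zł

184,005 zł > 125,070 zł, so the minimum tax is the binding amount.

184,005 zł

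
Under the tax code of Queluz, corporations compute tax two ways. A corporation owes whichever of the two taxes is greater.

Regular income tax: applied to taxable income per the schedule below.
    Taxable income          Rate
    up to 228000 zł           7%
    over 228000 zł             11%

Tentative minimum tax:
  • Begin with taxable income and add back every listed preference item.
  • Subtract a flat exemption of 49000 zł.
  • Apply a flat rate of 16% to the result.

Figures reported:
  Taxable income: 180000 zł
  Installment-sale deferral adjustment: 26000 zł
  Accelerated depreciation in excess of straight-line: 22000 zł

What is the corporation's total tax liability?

28640 zł

Tentative minimum tax:
  Adjusted income: 180000 zł + 26000 zł + 22000 zł = 228000 zł
  Less exemption 49000 zł → base 179000 zł
  179000 zł × 16% = 28640 zł

Regular income tax:
  180000 zł × 7% = 12600 zł

28640 zł > 12600 zł, so the tentative minimum tax is the binding amount.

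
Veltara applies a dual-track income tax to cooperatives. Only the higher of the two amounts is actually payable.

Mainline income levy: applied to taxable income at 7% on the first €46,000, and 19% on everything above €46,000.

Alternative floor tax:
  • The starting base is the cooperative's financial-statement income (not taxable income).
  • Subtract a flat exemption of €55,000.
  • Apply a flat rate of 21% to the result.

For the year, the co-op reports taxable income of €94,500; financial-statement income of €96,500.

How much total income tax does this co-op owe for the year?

€12,435

Alternative floor tax:
  Base (financial-statement income): €96,500
  Less exemption €55,000 → base €41,500
  €41,500 × 21% = €8,715

Mainline income levy:
  €46,000 × 7% = €3,220
  €48,500 × 19% = €9,215
  → €12,435

€12,435 > €8,715, so the mainline income levy governs.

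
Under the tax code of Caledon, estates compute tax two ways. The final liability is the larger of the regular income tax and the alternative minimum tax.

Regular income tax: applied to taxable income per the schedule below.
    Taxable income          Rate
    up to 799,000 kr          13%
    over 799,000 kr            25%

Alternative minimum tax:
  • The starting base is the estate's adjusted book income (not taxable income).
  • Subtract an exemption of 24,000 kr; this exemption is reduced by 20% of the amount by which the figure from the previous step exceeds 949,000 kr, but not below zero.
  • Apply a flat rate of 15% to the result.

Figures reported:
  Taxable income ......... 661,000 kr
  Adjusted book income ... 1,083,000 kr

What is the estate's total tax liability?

Alternative minimum tax:
  Base (adjusted book income): 1,083,000 kr
  Exemption: 20% × (1,083,000 kr − 949,000 kr) = 26,800 kr ≥ 24,000 kr, so the exemption is fully phased out
  Base: 1,083,000 kr − 0 kr = 1,083,000 kr
  1,083,000 kr × 15% = 162,450 kr

Regular income tax:
  661,000 kr × 13% = 85,930 kr

162,450 kr > 85,930 kr, so the alternative minimum tax is the binding amount.

162,450 kr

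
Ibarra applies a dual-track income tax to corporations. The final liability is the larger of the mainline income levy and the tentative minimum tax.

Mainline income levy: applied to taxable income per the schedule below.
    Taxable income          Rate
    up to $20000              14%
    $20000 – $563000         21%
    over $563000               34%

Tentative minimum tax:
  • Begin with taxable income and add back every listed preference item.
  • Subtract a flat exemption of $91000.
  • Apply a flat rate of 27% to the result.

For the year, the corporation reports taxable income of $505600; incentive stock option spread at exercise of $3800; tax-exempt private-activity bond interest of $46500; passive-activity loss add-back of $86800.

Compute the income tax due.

$148959

Mainline income levy:
  $20000 × 14% = $2800
  $485600 × 21% = $101976
  → $104776

Tentative minimum tax:
  Adjusted income: $505600 + $3800 + $46500 + $86800 = $642700
  Less exemption $91000 → base $551700
  $551700 × 27% = $148959

$148959 > $104776, so the tentative minimum tax is the binding amount.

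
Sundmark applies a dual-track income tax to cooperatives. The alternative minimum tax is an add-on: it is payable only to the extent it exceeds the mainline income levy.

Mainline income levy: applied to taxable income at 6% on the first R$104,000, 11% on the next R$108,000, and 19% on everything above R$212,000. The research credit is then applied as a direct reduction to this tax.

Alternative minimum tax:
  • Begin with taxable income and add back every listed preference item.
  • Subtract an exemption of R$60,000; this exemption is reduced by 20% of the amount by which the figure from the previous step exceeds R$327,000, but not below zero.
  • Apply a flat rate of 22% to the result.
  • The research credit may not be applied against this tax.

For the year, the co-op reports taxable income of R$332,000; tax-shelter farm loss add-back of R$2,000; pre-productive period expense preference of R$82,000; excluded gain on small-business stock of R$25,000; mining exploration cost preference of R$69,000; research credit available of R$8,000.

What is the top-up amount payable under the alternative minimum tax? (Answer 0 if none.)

R$74,132

Alternative minimum tax:
  Adjusted income: R$332,000 + R$2,000 + R$82,000 + R$25,000 + R$69,000 = R$510,000
  Exemption: R$60,000 − 20% × (R$510,000 − R$327,000) = R$60,000 − R$36,600 = R$23,400
  Base: R$510,000 − R$23,400 = R$486,600
  R$486,600 × 22% = R$107,052

Mainline income levy:
  R$104,000 × 6% = R$6,240
  R$108,000 × 11% = R$11,880
  R$120,000 × 19% = R$22,800
  → R$40,920
  Less research credit R$8,000 → R$32,920

Excess of alternative minimum tax over mainline income levy: R$107,052 − R$32,920 = R$74,132.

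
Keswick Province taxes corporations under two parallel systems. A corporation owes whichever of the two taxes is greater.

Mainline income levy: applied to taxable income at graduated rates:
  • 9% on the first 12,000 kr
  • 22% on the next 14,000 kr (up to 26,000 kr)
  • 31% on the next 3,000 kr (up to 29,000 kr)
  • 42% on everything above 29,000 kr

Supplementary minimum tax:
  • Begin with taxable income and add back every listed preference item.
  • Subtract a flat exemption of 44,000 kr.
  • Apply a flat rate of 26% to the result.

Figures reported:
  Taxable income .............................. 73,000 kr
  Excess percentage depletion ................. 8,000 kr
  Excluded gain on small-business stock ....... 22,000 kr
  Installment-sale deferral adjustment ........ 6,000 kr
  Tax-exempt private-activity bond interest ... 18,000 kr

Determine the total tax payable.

Supplementary minimum tax:
  Adjusted income: 73,000 kr + 8,000 kr + 22,000 kr + 6,000 kr + 18,000 kr = 127,000 kr
  Less exemption 44,000 kr → base 83,000 kr
  83,000 kr × 26% = 21,580 kr

Mainline income levy:
  12,000 kr × 9% = 1,080 kr
  14,000 kr × 22% = 3,080 kr
  3,000 kr × 31% = 930 kr
  44,000 kr × 42% = 18,480 kr
  → 23,570 kr

23,570 kr > 21,580 kr, so the mainline income levy governs.

23,570 kr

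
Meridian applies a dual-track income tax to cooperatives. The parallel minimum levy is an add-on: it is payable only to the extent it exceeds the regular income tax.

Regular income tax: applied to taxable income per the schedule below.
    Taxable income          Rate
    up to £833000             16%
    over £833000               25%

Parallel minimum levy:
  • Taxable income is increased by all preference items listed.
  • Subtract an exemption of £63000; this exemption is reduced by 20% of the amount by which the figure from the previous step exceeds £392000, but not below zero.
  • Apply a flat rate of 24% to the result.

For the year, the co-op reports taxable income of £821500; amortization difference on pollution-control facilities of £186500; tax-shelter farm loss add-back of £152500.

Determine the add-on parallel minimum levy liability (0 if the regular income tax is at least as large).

£147080

Regular income tax:
  £821500 × 16% = £131440

Parallel minimum levy:
  Adjusted income: £821500 + £186500 + £152500 = £1160500
  Exemption: 20% × (£1160500 − £392000) = £153700 ≥ £63000, so the exemption is fully phased out
  Base: £1160500 − £0 = £1160500
  £1160500 × 24% = £278520

Excess of parallel minimum levy over regular income tax: £278520 − £131440 = £147080.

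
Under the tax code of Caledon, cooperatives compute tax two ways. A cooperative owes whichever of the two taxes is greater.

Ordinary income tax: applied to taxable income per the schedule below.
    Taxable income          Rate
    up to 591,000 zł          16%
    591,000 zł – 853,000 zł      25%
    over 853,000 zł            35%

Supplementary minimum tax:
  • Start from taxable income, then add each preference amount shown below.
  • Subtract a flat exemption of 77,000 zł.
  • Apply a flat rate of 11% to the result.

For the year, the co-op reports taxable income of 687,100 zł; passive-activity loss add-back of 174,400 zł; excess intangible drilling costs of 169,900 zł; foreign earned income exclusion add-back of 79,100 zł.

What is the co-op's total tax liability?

Ordinary income tax:
  591,000 zł × 16% = 94,560 zł
  96,100 zł × 25% = 24,025 zł
  → 118,585 zł

Supplementary minimum tax:
  Adjusted income: 687,100 zł + 174,400 zł + 169,900 zł + 79,100 zł = 1,110,500 zł
  Less exemption 77,000 zł → base 1,033,500 zł
  1,033,500 zł × 11% = 113,685 zł

118,585 zł > 113,685 zł, so the ordinary income tax governs.

118,585 zł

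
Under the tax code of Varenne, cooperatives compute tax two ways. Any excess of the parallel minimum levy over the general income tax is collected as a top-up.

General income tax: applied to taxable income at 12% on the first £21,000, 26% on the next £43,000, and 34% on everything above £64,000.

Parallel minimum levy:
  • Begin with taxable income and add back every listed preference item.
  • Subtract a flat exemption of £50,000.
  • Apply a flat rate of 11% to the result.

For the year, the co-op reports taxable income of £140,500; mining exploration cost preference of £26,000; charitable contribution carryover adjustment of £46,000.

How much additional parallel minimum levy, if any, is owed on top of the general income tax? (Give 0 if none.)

£0

General income tax:
  £21,000 × 12% = £2,520
  £43,000 × 26% = £11,180
  £76,500 × 34% = £26,010
  → £39,710

Parallel minimum levy:
  Adjusted income: £140,500 + £26,000 + £46,000 = £212,500
  Less exemption £50,000 → base £162,500
  £162,500 × 11% = £17,875

£17,875 ≤ £39,710, so no add-on is due.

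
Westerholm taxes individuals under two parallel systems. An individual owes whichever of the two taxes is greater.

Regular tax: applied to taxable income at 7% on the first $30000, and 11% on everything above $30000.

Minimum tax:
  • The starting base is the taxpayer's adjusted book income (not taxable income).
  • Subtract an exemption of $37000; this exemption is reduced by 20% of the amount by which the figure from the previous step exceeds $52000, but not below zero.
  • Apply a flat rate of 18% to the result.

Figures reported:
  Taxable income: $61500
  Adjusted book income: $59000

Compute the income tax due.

$5565

Minimum tax:
  Base (adjusted book income): $59000
  Exemption: $37000 − 20% × ($59000 − $52000) = $37000 − $1400 = $35600
  Base: $59000 − $35600 = $23400
  $23400 × 18% = $4212

Regular tax:
  $30000 × 7% = $2100
  $31500 × 11% = $3465
  → $5565

$5565 > $4212, so the regular tax governs.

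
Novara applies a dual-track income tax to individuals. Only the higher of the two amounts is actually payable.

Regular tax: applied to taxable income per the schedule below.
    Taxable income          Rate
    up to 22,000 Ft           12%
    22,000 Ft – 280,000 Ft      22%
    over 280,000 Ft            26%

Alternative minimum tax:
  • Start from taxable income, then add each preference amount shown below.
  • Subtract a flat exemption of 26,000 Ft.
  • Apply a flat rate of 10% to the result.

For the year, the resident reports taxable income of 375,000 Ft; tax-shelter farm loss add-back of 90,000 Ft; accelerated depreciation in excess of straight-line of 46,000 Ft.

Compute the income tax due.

Alternative minimum tax:
  Adjusted income: 375,000 Ft + 90,000 Ft + 46,000 Ft = 511,000 Ft
  Less exemption 26,000 Ft → base 485,000 Ft
  485,000 Ft × 10% = 48,500 Ft

Regular tax:
  22,000 Ft × 12% = 2,640 Ft
  258,000 Ft × 22% = 56,760 Ft
  95,000 Ft × 26% = 24,700 Ft
  → 84,100 Ft

84,100 Ft > 48,500 Ft, so the regular tax governs.

84,100 Ft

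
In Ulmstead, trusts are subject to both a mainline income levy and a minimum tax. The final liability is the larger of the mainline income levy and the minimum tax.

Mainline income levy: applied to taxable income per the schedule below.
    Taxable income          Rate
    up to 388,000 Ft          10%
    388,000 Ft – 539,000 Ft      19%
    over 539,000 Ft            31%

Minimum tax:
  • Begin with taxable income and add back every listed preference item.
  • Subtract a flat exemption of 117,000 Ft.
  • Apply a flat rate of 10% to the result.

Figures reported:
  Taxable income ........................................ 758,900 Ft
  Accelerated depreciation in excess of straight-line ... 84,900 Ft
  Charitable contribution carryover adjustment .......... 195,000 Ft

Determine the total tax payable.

Minimum tax:
  Adjusted income: 758,900 Ft + 84,900 Ft + 195,000 Ft = 1,038,800 Ft
  Less exemption 117,000 Ft → base 921,800 Ft
  921,800 Ft × 10% = 92,180 Ft

Mainline income levy:
  388,000 Ft × 10% = 38,800 Ft
  151,000 Ft × 19% = 28,690 Ft
  219,900 Ft × 31% = 68,169 Ft
  → 135,659 Ft

135,659 Ft > 92,180 Ft, so the mainline income levy governs.

135,659 Ft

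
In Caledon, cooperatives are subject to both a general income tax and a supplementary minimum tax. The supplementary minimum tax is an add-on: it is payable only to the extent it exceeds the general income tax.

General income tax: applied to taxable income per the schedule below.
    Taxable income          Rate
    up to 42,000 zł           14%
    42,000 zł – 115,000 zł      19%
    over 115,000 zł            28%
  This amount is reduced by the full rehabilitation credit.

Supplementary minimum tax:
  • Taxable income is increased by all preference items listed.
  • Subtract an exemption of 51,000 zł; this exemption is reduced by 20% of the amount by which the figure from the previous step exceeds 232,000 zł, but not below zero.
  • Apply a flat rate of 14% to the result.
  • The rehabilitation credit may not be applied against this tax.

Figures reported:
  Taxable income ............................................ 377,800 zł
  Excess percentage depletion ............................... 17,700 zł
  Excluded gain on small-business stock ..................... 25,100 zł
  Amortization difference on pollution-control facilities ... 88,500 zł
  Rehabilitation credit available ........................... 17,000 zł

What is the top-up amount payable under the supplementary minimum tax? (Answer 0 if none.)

0 zł

General income tax:
  42,000 zł × 14% = 5,880 zł
  73,000 zł × 19% = 13,870 zł
  262,800 zł × 28% = 73,584 zł
  → 93,334 zł
  Less rehabilitation credit 17,000 zł → 76,334 zł

Supplementary minimum tax:
  Adjusted income: 377,800 zł + 17,700 zł + 25,100 zł + 88,500 zł = 509,100 zł
  Exemption: 20% × (509,100 zł − 232,000 zł) = 55,420 zł ≥ 51,000 zł, so the exemption is fully phased out
  Base: 509,100 zł − 0 zł = 509,100 zł
  509,100 zł × 14% = 71,274 zł

71,274 zł ≤ 76,334 zł, so no add-on is due.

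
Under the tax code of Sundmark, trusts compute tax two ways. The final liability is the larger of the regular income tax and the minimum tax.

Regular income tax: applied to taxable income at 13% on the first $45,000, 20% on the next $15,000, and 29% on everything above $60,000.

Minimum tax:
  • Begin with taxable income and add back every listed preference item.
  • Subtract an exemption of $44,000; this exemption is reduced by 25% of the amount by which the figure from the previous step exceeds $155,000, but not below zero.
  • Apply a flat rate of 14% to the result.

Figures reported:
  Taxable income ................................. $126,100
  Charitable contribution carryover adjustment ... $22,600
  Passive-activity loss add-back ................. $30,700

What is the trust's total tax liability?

Minimum tax:
  Adjusted income: $126,100 + $22,600 + $30,700 = $179,400
  Exemption: $44,000 − 25% × ($179,400 − $155,000) = $44,000 − $6,100 = $37,900
  Base: $179,400 − $37,900 = $141,500
  $141,500 × 14% = $19,810

Regular income tax:
  $45,000 × 13% = $5,850
  $15,000 × 20% = $3,000
  $66,100 × 29% = $19,169
  → $28,019

$28,019 > $19,810, so the regular income tax governs.

$28,019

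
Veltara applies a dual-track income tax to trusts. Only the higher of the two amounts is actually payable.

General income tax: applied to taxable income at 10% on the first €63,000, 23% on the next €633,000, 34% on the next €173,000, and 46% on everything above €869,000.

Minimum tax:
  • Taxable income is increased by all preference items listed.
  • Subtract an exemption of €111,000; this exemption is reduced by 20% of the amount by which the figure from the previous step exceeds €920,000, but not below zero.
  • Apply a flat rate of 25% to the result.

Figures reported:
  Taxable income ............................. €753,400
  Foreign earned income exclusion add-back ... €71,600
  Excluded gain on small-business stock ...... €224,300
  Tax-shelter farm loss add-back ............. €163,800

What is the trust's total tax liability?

General income tax:
  €63,000 × 10% = €6,300
  €633,000 × 23% = €145,590
  €57,400 × 34% = €19,516
  → €171,406

Minimum tax:
  Adjusted income: €753,400 + €71,600 + €224,300 + €163,800 = €1,213,100
  Exemption: €111,000 − 20% × (€1,213,100 − €920,000) = €111,000 − €58,620 = €52,380
  Base: €1,213,100 − €52,380 = €1,160,720
  €1,160,720 × 25% = €290,180

€290,180 > €171,406, so the minimum tax is the binding amount.

€290,180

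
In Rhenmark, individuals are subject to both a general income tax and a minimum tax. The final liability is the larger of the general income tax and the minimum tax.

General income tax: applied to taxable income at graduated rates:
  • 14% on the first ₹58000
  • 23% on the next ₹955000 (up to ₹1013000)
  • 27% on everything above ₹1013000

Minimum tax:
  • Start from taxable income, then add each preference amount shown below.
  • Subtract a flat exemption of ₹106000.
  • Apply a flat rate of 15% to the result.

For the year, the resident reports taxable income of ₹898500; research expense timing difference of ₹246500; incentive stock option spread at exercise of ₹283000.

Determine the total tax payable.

₹201435

General income tax:
  ₹58000 × 14% = ₹8120
  ₹840500 × 23% = ₹193315
  → ₹201435

Minimum tax:
  Adjusted income: ₹898500 + ₹246500 + ₹283000 = ₹1428000
  Less exemption ₹106000 → base ₹1322000
  ₹1322000 × 15% = ₹198300

₹201435 > ₹198300, so the general income tax governs.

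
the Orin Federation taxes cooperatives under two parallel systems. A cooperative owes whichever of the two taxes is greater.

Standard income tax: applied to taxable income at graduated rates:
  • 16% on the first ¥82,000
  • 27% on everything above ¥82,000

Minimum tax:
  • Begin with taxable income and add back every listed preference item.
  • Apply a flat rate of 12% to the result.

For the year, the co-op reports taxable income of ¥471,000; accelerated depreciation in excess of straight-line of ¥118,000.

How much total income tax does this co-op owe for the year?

¥118,150

Minimum tax:
  Adjusted income: ¥471,000 + ¥118,000 = ¥589,000
  ¥589,000 × 12% = ¥70,680

Standard income tax:
  ¥82,000 × 16% = ¥13,120
  ¥389,000 × 27% = ¥105,030
  → ¥118,150

¥118,150 > ¥70,680, so the standard income tax governs.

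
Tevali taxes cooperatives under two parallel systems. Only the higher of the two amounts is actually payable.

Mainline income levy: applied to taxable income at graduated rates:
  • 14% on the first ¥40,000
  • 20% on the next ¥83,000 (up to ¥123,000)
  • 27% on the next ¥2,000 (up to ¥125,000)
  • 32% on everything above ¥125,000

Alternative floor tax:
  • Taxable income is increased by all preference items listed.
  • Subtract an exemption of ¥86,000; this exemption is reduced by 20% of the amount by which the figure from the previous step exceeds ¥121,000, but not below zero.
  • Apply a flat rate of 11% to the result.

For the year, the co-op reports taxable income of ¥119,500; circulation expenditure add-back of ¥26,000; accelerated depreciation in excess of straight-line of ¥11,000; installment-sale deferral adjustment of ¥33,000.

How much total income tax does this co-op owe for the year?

¥21,500

Alternative floor tax:
  Adjusted income: ¥119,500 + ¥26,000 + ¥11,000 + ¥33,000 = ¥189,500
  Exemption: ¥86,000 − 20% × (¥189,500 − ¥121,000) = ¥86,000 − ¥13,700 = ¥72,300
  Base: ¥189,500 − ¥72,300 = ¥117,200
  ¥117,200 × 11% = ¥12,892

Mainline income levy:
  ¥40,000 × 14% = ¥5,600
  ¥79,500 × 20% = ¥15,900
  → ¥21,500

¥21,500 > ¥12,892, so the mainline income levy governs.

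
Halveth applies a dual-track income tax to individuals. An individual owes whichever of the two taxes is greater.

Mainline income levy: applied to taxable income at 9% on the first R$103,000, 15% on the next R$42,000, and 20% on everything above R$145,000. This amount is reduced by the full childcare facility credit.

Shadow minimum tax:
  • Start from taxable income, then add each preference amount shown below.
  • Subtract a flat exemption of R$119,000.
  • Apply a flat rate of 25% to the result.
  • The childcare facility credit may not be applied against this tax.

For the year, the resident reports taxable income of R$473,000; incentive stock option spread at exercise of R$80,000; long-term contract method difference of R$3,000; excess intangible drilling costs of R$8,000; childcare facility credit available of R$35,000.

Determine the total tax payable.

R$111,250

Mainline income levy:
  R$103,000 × 9% = R$9,270
  R$42,000 × 15% = R$6,300
  R$328,000 × 20% = R$65,600
  → R$81,170
  Less childcare facility credit R$35,000 → R$46,170

Shadow minimum tax:
  Adjusted income: R$473,000 + R$80,000 + R$3,000 + R$8,000 = R$564,000
  Less exemption R$119,000 → base R$445,000
  R$445,000 × 25% = R$111,250

R$111,250 > R$46,170, so the shadow minimum tax is the binding amount.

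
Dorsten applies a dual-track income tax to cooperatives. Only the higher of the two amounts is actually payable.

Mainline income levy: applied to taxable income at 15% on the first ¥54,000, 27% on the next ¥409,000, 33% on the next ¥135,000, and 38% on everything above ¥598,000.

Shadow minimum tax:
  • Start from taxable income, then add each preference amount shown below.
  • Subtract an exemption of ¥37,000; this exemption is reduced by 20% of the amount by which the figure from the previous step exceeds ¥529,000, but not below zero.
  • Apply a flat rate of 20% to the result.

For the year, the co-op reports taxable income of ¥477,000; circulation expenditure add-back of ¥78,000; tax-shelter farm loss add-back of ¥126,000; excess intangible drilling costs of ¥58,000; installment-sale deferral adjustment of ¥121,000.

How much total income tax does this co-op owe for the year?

¥172,000

Mainline income levy:
  ¥54,000 × 15% = ¥8,100
  ¥409,000 × 27% = ¥110,430
  ¥14,000 × 33% = ¥4,620
  → ¥123,150

Shadow minimum tax:
  Adjusted income: ¥477,000 + ¥78,000 + ¥126,000 + ¥58,000 + ¥121,000 = ¥860,000
  Exemption: 20% × (¥860,000 − ¥529,000) = ¥66,200 ≥ ¥37,000, so the exemption is fully phased out
  Base: ¥860,000 − ¥0 = ¥860,000
  ¥860,000 × 20% = ¥172,000

¥172,000 > ¥123,150, so the shadow minimum tax is the binding amount.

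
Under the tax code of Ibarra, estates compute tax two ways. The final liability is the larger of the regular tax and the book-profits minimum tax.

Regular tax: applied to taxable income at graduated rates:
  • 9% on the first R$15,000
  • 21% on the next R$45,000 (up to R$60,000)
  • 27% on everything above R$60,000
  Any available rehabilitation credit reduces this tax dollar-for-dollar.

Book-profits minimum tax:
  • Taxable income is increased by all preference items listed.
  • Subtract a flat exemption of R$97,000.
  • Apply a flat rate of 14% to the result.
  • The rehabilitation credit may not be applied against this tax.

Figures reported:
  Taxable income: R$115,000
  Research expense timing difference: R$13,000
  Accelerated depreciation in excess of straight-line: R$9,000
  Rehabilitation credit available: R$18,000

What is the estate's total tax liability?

Regular tax:
  R$15,000 × 9% = R$1,350
  R$45,000 × 21% = R$9,450
  R$55,000 × 27% = R$14,850
  → R$25,650
  Less rehabilitation credit R$18,000 → R$7,650

Book-profits minimum tax:
  Adjusted income: R$115,000 + R$13,000 + R$9,000 = R$137,000
  Less exemption R$97,000 → base R$40,000
  R$40,000 × 14% = R$5,600

R$7,650 > R$5,600, so the regular tax governs.

R$7,650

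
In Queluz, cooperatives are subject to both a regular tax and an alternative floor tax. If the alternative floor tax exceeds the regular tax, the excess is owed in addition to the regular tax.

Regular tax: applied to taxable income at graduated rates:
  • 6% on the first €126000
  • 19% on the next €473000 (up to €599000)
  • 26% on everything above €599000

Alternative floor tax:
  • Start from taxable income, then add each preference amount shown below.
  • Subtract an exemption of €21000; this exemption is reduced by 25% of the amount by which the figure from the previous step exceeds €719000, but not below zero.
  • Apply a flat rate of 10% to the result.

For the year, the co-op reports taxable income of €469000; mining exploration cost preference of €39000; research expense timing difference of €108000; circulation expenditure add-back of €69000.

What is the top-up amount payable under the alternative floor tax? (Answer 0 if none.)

Regular tax:
  €126000 × 6% = €7560
  €343000 × 19% = €65170
  → €72730

Alternative floor tax:
  Adjusted income: €469000 + €39000 + €108000 + €69000 = €685000
  Exemption: €685000 ≤ €719000, so full €21000 applies
  Base: €685000 − €21000 = €664000
  €664000 × 10% = €66400

€66400 ≤ €72730, so no add-on is due.

€0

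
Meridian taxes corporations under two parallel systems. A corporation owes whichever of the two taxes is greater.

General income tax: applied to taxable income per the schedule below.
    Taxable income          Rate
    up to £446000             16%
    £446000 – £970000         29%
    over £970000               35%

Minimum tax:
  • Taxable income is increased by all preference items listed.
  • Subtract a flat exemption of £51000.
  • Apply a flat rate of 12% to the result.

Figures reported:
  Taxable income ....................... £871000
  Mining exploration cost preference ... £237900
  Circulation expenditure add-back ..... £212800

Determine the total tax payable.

£194610

General income tax:
  £446000 × 16% = £71360
  £425000 × 29% = £123250
  → £194610

Minimum tax:
  Adjusted income: £871000 + £237900 + £212800 = £1321700
  Less exemption £51000 → base £1270700
  £1270700 × 12% = £152484

£194610 > £152484, so the general income tax governs.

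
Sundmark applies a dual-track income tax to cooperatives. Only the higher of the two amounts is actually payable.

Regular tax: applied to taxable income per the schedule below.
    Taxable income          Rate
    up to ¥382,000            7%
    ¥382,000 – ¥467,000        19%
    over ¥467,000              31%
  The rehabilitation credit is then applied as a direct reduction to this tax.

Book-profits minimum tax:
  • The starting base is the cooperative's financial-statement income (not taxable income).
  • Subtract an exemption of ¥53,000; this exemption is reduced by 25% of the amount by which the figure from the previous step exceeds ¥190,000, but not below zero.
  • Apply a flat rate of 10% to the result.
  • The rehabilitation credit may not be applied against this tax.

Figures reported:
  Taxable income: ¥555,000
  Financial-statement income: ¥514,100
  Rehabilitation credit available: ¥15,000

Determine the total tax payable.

Regular tax:
  ¥382,000 × 7% = ¥26,740
  ¥85,000 × 19% = ¥16,150
  ¥88,000 × 31% = ¥27,280
  → ¥70,170
  Less rehabilitation credit ¥15,000 → ¥55,170

Book-profits minimum tax:
  Base (financial-statement income): ¥514,100
  Exemption: 25% × (¥514,100 − ¥190,000) = ¥81,025 ≥ ¥53,000, so the exemption is fully phased out
  Base: ¥514,100 − ¥0 = ¥514,100
  ¥514,100 × 10% = ¥51,410

¥55,170 > ¥51,410, so the regular tax governs.

¥55,170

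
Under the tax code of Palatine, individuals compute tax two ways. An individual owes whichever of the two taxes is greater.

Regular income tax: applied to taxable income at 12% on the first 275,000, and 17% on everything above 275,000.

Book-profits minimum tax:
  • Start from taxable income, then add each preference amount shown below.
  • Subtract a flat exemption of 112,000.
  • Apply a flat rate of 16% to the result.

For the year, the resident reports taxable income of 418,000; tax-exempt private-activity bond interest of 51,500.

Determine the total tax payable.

Book-profits minimum tax:
  Adjusted income: 418,000 + 51,500 = 469,500
  Less exemption 112,000 → base 357,500
  357,500 × 16% = 57,200

Regular income tax:
  275,000 × 12% = 33,000
  143,000 × 17% = 24,310
  → 57,310

57,310 > 57,200, so the regular income tax governs.

57,310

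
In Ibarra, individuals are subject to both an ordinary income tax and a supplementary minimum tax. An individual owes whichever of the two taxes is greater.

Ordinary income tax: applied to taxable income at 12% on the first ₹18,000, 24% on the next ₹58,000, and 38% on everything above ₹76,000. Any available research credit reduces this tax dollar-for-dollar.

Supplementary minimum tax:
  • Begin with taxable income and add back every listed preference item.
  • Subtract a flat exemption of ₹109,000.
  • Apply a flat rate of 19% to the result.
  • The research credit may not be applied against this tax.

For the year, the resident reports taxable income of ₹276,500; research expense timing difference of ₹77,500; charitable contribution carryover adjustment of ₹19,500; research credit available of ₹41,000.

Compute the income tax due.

₹51,270

Ordinary income tax:
  ₹18,000 × 12% = ₹2,160
  ₹58,000 × 24% = ₹13,920
  ₹200,500 × 38% = ₹76,190
  → ₹92,270
  Less research credit ₹41,000 → ₹51,270

Supplementary minimum tax:
  Adjusted income: ₹276,500 + ₹77,500 + ₹19,500 = ₹373,500
  Less exemption ₹109,000 → base ₹264,500
  ₹264,500 × 19% = ₹50,255

₹51,270 > ₹50,255, so the ordinary income tax governs.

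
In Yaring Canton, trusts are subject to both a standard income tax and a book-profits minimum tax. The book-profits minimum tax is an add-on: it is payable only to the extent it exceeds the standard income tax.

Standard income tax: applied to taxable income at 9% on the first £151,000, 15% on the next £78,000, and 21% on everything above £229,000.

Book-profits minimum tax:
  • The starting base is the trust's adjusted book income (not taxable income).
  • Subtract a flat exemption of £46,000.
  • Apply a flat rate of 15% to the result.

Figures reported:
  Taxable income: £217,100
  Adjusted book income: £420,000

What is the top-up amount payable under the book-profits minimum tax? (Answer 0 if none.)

Standard income tax:
  £151,000 × 9% = £13,590
  £66,100 × 15% = £9,915
  → £23,505

Book-profits minimum tax:
  Base (adjusted book income): £420,000
  Less exemption £46,000 → base £374,000
  £374,000 × 15% = £56,100

Excess of book-profits minimum tax over standard income tax: £56,100 − £23,505 = £32,595.

£32,595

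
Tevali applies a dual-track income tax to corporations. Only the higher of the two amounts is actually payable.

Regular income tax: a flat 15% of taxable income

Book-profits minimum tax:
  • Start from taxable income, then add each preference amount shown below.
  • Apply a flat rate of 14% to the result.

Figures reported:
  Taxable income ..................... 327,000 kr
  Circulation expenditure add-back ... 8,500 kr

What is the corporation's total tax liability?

49,050 kr

Book-profits minimum tax:
  Adjusted income: 327,000 kr + 8,500 kr = 335,500 kr
  335,500 kr × 14% = 46,970 kr

Regular income tax:
  327,000 kr × 15% = 49,050 kr

49,050 kr > 46,970 kr, so the regular income tax governs.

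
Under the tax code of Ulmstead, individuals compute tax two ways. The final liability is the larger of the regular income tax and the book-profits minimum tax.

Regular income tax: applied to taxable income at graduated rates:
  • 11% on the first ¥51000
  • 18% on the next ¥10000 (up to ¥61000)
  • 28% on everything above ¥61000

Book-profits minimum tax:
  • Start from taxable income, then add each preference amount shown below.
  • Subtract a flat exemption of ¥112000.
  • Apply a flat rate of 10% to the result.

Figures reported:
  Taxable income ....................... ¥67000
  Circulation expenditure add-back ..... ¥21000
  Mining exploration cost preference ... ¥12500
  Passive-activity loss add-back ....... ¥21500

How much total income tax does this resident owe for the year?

¥9090

Regular income tax:
  ¥51000 × 11% = ¥5610
  ¥10000 × 18% = ¥1800
  ¥6000 × 28% = ¥1680
  → ¥9090

Book-profits minimum tax:
  Adjusted income: ¥67000 + ¥21000 + ¥12500 + ¥21500 = ¥122000
  Less exemption ¥112000 → base ¥10000
  ¥10000 × 10% = ¥1000

¥9090 > ¥1000, so the regular income tax governs.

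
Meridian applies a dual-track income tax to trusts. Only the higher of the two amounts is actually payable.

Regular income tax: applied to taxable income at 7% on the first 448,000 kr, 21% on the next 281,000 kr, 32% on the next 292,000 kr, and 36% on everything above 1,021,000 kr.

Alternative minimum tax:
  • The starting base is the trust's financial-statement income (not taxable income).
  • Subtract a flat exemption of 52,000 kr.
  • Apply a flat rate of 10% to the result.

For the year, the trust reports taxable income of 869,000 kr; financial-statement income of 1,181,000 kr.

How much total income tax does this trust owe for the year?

135,170 kr

Alternative minimum tax:
  Base (financial-statement income): 1,181,000 kr
  Less exemption 52,000 kr → base 1,129,000 kr
  1,129,000 kr × 10% = 112,900 kr

Regular income tax:
  448,000 kr × 7% = 31,360 kr
  281,000 kr × 21% = 59,010 kr
  140,000 kr × 32% = 44,800 kr
  → 135,170 kr

135,170 kr > 112,900 kr, so the regular income tax governs.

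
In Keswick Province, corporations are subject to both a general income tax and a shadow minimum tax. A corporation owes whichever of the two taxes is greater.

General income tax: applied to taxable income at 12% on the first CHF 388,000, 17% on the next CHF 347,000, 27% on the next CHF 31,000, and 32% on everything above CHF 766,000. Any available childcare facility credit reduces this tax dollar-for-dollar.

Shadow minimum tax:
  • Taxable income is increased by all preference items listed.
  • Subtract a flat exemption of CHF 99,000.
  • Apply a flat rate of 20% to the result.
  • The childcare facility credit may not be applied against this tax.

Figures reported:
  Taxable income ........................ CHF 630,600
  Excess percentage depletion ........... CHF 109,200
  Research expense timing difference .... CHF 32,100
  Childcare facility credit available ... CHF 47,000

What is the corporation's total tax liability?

CHF 134,580

General income tax:
  CHF 388,000 × 12% = CHF 46,560
  CHF 242,600 × 17% = CHF 41,242
  → CHF 87,802
  Less childcare facility credit CHF 47,000 → CHF 40,802

Shadow minimum tax:
  Adjusted income: CHF 630,600 + CHF 109,200 + CHF 32,100 = CHF 771,900
  Less exemption CHF 99,000 → base CHF 672,900
  CHF 672,900 × 20% = CHF 134,580

CHF 134,580 > CHF 40,802, so the shadow minimum tax is the binding amount.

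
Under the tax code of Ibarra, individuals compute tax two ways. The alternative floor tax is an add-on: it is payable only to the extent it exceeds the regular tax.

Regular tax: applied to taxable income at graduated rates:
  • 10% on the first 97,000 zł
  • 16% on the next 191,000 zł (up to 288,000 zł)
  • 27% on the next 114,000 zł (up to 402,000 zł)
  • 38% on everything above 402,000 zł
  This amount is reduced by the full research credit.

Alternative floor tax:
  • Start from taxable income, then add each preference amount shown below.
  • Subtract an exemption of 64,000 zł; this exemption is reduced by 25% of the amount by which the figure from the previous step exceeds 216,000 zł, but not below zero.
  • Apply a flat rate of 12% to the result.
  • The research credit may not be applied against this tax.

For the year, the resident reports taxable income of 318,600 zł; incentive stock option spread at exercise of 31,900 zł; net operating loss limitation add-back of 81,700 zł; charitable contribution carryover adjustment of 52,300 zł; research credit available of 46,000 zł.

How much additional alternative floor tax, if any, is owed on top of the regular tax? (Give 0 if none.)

55,618 zł

Regular tax:
  97,000 zł × 10% = 9,700 zł
  191,000 zł × 16% = 30,560 zł
  30,600 zł × 27% = 8,262 zł
  → 48,522 zł
  Less research credit 46,000 zł → 2,522 zł

Alternative floor tax:
  Adjusted income: 318,600 zł + 31,900 zł + 81,700 zł + 52,300 zł = 484,500 zł
  Exemption: 25% × (484,500 zł − 216,000 zł) = 67,125 zł ≥ 64,000 zł, so the exemption is fully phased out
  Base: 484,500 zł − 0 zł = 484,500 zł
  484,500 zł × 12% = 58,140 zł

Excess of alternative floor tax over regular tax: 58,140 zł − 2,522 zł = 55,618 zł.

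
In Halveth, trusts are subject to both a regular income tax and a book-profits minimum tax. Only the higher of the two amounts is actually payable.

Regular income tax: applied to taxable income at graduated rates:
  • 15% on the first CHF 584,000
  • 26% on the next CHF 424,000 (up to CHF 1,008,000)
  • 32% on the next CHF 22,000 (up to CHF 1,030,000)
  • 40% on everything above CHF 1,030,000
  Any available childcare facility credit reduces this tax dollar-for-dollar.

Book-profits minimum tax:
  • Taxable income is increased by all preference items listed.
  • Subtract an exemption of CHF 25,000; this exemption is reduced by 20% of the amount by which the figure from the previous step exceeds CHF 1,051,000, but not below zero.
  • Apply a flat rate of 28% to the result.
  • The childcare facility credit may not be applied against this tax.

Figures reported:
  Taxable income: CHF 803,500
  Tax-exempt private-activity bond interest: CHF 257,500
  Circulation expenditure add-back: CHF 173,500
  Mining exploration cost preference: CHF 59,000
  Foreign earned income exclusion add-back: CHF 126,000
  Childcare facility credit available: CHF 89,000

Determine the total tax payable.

Book-profits minimum tax:
  Adjusted income: CHF 803,500 + CHF 257,500 + CHF 173,500 + CHF 59,000 + CHF 126,000 = CHF 1,419,500
  Exemption: 20% × (CHF 1,419,500 − CHF 1,051,000) = CHF 73,700 ≥ CHF 25,000, so the exemption is fully phased out
  Base: CHF 1,419,500 − CHF 0 = CHF 1,419,500
  CHF 1,419,500 × 28% = CHF 397,460

Regular income tax:
  CHF 584,000 × 15% = CHF 87,600
  CHF 219,500 × 26% = CHF 57,070
  → CHF 144,670
  Less childcare facility credit CHF 89,000 → CHF 55,670

CHF 397,460 > CHF 55,670, so the book-profits minimum tax is the binding amount.

CHF 397,460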